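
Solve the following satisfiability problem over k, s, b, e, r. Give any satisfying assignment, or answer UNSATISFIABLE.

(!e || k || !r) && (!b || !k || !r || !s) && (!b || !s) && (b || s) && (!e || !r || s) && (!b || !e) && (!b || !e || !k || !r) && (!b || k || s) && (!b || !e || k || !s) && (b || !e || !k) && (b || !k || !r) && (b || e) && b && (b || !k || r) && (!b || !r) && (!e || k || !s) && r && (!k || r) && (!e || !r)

No satisfying assignment exists.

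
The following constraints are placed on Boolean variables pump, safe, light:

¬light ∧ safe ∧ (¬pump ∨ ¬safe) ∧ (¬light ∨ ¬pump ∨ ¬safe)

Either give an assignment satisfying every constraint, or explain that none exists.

pump=F, safe=T, light=F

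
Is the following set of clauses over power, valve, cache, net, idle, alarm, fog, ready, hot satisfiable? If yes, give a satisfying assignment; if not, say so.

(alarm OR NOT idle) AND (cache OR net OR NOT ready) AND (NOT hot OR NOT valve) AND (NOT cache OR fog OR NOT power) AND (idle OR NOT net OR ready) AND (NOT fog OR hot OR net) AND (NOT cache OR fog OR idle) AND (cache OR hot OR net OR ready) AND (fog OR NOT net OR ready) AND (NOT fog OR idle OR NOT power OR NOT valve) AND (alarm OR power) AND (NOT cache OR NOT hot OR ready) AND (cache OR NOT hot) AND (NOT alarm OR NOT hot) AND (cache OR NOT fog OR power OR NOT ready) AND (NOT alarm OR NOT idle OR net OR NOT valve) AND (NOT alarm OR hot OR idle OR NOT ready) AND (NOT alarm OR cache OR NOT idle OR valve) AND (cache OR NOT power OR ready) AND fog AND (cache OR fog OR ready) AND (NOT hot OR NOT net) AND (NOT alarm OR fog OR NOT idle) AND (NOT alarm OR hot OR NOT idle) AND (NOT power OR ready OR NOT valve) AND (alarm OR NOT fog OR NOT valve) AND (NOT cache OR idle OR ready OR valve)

power: True, valve: False, cache: False, net: True, idle: False, alarm: False, fog: True, ready: True, hot: False

Unit clause (fog) forces fog = True.
Set power = True.
Set valve = False.
Set cache = False.
  then (cache OR NOT hot) forces hot = False.
  then (cache OR NOT power OR ready) forces ready = True.
  then (cache OR net OR NOT ready) forces net = True.
Set idle = False.
  then (NOT alarm OR hot OR idle OR NOT ready) forces alarm = False.
All clauses satisfied.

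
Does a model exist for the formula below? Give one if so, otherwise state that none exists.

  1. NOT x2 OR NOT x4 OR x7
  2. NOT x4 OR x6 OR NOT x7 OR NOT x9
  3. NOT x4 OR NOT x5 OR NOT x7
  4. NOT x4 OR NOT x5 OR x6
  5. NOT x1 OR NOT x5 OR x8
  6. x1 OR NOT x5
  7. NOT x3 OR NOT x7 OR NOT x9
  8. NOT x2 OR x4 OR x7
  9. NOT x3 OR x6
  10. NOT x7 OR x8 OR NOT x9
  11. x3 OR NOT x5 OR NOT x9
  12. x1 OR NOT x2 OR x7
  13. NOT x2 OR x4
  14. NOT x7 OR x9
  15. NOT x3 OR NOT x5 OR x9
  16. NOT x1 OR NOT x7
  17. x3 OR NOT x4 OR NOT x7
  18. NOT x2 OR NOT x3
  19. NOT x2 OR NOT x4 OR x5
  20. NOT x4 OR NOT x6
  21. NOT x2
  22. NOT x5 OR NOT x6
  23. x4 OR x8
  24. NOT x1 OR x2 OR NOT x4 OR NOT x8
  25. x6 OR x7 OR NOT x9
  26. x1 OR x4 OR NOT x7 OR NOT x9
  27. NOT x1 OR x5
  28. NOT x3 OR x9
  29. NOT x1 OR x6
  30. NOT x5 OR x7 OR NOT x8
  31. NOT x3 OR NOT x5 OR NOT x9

x1 = False, x2 = False, x3 = True, x4 = False, x5 = False, x6 = True, x7 = False, x8 = True, x9 = True

Unit clause (NOT x2) forces x2 = False.
Try x1 = True:
  (NOT x1 OR NOT x7) forces x7 = False.
  (NOT x1 OR x5) forces x5 = True.
  (NOT x1 OR NOT x5 OR x8) forces x8 = True.
  clause (NOT x5 OR x7 OR NOT x8) is falsified — backtrack.
So x1 = False.
  then (x1 OR NOT x5) forces x5 = False.
Set x3 = True.
  then (NOT x3 OR x6) forces x6 = True.
  then (NOT x4 OR NOT x6) forces x4 = False.
  then (x4 OR x8) forces x8 = True.
  then (NOT x3 OR x9) forces x9 = True.
  then (NOT x3 OR NOT x7 OR NOT x9) forces x7 = False.
All clauses satisfied.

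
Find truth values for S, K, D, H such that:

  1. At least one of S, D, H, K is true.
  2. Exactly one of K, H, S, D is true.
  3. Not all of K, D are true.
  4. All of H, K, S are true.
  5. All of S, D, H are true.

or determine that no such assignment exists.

Case S = True:
  (2) with S=T forces K = False.
  Constraint (4) is violated (K=F) — contradiction.
Case S = False:
  Constraint (4) is violated (S=F) — contradiction.
Both cases fail — unsatisfiable.

No satisfying assignment exists.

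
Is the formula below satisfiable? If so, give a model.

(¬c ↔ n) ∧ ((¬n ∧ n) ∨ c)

n = False, c = True

  ¬c ↔ n = True
    ¬c = False
  (¬n ∧ n) ∨ c = True
    ¬n ∧ n = False
      ¬n = True
Both conjuncts True, so the formula holds.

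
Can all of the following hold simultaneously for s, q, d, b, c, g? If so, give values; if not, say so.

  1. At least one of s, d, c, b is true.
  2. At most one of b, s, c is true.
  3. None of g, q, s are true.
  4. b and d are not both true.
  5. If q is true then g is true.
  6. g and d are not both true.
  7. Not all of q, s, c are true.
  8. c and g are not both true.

s: False; q: False; d: True; b: False; c: False; g: False

  (1) {s, d, c, b}: 1 true — at least one ✓
  (2) {b, s, c}: 0 true — at most one ✓
  (3) {g, q, s}: 0 true — none ✓
  (4) b=F, d=T — not both ✓
  (5) q=F ⇒ g: vacuous ✓
  (6) g=F, d=T — not both ✓
  (7) {q, s, c}: 0/3 true — not all ✓
  (8) c=F, g=F — not both ✓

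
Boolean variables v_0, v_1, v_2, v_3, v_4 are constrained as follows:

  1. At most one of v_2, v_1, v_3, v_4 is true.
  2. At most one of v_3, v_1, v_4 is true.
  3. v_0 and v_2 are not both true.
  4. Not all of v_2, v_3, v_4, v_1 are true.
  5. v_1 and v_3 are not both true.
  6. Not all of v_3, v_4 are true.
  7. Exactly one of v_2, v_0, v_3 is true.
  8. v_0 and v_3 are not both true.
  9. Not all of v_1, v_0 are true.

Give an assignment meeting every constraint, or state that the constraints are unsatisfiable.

v_0 = True, v_1 = False, v_2 = False, v_3 = False, v_4 = False

  (1) {v_2, v_1, v_3, v_4}: 0 true — at most one ✓
  (2) {v_3, v_1, v_4}: 0 true — at most one ✓
  (3) v_0=T, v_2=F — not both ✓
  (4) {v_2, v_3, v_4, v_1}: 0/4 true — not all ✓
  (5) v_1=F, v_3=F — not both ✓
  (6) {v_3, v_4}: 0/2 true — not all ✓
  (7) {v_2, v_0, v_3}: 1 true — exactly one ✓
  (8) v_0=T, v_3=F — not both ✓
  (9) {v_1, v_0}: 1/2 true — not all ✓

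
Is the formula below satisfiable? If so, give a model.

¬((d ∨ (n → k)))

d=F, n=T, k=F

  ¬((d ∨ (n → k))) = True
    d ∨ (n → k) = False
      n → k = False
The formula evaluates to True.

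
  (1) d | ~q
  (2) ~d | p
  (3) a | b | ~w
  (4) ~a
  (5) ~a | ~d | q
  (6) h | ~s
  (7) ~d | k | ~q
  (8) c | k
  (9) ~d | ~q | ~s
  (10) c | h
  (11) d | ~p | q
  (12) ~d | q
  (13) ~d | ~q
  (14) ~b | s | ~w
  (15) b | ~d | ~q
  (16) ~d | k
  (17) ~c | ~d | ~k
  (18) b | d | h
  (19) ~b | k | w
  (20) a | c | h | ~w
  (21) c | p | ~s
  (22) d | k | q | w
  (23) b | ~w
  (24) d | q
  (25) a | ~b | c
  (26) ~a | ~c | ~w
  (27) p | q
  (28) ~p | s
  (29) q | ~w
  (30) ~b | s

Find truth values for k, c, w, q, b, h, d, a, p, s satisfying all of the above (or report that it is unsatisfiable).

UNSATISFIABLE

Case q = True:
  (d | ~q) forces d = True.
  Clause (~d | ~q) is falsified — contradiction.
Case q = False:
  (~a) forces a = False.
  (~d | q) forces d = False.
  Clause (d | q) is falsified — contradiction.
Both cases fail, so the formula is unsatisfiable.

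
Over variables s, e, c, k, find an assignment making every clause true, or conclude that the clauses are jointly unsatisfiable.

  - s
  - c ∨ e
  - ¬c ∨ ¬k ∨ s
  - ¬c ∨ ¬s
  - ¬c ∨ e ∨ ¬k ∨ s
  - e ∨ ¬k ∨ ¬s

s = True, e = True, c = False, k = True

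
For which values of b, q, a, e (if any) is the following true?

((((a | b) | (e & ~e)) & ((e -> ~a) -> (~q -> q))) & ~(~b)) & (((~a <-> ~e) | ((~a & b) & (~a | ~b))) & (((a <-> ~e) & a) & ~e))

No satisfying assignment exists.

Case a = True: the formula simplifies to ((~e -> (~q -> q)) & ~(~b)) & (e & (~e & ~e)).
  e = True: the conjunct ~e is False.
  e = False: the conjunct e is False.
Case a = False: the conjunct a is False.
Both cases fail — unsatisfiable.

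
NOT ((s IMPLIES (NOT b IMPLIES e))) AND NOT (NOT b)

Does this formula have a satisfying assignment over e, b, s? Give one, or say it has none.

Case b = True: the conjunct NOT ((s IMPLIES (NOT b IMPLIES e))) becomes NOT ((s IMPLIES True)) = False.
Case b = False: the conjunct NOT (NOT b) becomes NOT (NOT False) = False.
Both cases fail — unsatisfiable.

Unsatisfiable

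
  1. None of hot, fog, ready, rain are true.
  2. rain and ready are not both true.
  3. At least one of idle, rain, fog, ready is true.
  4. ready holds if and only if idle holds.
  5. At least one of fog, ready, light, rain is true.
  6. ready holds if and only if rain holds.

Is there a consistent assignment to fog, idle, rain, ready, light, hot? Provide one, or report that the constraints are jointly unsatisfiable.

Unsatisfiable

Case ready = True:
  Constraint (1) is violated (ready=T) — contradiction.
Case ready = False:
  (1) forces hot = False.
  (1) forces fog = False.
  (1) forces rain = False.
  (3) with rain=F, fog=F, ready=F forces idle = True.
  Constraint (4) is violated (ready=F, idle=T) — contradiction.
Both cases fail — unsatisfiable.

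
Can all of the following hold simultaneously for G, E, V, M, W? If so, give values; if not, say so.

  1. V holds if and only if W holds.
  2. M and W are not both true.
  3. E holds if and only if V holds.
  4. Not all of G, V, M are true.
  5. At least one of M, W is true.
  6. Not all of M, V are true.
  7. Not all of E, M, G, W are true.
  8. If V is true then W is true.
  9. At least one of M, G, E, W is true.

G = True, E = False, V = False, M = True, W = False

  (1) V=F, W=F — same ✓
  (2) M=T, W=F — not both ✓
  (3) E=F, V=F — same ✓
  (4) {G, V, M}: 2/3 true — not all ✓
  (5) {M, W}: 1 true — at least one ✓
  (6) {M, V}: 1/2 true — not all ✓
  (7) {E, M, G, W}: 2/4 true — not all ✓
  (8) V=F ⇒ W: vacuous ✓
  (9) {M, G, E, W}: 2 true — at least one ✓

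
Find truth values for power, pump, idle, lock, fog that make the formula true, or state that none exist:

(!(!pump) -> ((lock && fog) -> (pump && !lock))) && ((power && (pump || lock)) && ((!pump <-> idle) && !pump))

power = True, pump = False, idle = True, lock = True, fog = False

  !(!pump) -> ((lock && fog) -> (pump && !lock)) = True
    !(!pump) = False
      !pump = True
    (lock && fog) -> (pump && !lock) = True
      lock && fog = False
      pump && !lock = False
        !lock = False
  (power && (pump || lock)) && ((!pump <-> idle) && !pump) = True
    power && (pump || lock) = True
      pump || lock = True
    (!pump <-> idle) && !pump = True
      !pump <-> idle = True
        !pump = True
      !pump = True
Both conjuncts True, so the formula holds.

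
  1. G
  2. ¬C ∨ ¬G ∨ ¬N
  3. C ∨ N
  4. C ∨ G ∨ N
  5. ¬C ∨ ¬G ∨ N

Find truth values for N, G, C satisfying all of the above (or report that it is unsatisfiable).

Unit clause (G) forces G = True.
Try N = False:
  (C ∨ N) forces C = True.
  clause (¬C ∨ ¬G ∨ N) is falsified — backtrack.
So N = True.
  then (¬C ∨ ¬G ∨ ¬N) forces C = False.
Check each clause:
  (G): G holds.
  (¬C ∨ ¬G ∨ ¬N): ¬C holds.
  (C ∨ N): N holds.
  (C ∨ G ∨ N): G holds.
  (¬C ∨ ¬G ∨ N): ¬C holds.
All clauses satisfied.

N = True, G = True, C = False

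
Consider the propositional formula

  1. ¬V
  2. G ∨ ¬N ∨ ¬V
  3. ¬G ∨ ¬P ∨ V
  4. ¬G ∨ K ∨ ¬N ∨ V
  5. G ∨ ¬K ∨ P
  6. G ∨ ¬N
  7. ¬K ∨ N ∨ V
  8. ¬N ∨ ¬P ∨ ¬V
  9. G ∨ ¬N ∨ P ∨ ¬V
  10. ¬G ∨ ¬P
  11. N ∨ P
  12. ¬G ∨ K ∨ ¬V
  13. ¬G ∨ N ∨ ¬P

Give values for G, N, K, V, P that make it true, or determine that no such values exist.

Unit clause (¬V) forces V = False.
Set G = True.
  then (¬G ∨ ¬P ∨ V) forces P = False.
  then (N ∨ P) forces N = True.
  then (¬G ∨ K ∨ ¬N ∨ V) forces K = True.
All clauses satisfied.

G=T, N=T, K=T, V=F, P=F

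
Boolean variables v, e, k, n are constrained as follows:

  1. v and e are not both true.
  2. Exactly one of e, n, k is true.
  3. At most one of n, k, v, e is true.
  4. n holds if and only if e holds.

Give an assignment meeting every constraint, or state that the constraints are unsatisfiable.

v: False, e: False, k: True, n: False

  (1) v=F, e=F — not both ✓
  (2) {e, n, k}: 1 true — exactly one ✓
  (3) {n, k, v, e}: 1 true — at most one ✓
  (4) n=F, e=F — same ✓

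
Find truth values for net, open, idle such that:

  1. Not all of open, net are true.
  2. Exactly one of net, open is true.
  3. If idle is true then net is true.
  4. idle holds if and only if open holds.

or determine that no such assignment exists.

net: True; open: False; idle: False

  (1) {open, net}: 1/2 true — not all ✓
  (2) {net, open}: 1 true — exactly one ✓
  (3) idle=F ⇒ net: vacuous ✓
  (4) idle=F, open=F — same ✓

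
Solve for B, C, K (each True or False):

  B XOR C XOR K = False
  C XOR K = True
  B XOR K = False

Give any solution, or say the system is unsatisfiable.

B = True, C = False, K = True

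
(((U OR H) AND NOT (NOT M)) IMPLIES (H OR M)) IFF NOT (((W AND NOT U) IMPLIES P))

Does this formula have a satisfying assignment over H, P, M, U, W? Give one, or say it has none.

H=F, P=F, M=T, U=F, W=T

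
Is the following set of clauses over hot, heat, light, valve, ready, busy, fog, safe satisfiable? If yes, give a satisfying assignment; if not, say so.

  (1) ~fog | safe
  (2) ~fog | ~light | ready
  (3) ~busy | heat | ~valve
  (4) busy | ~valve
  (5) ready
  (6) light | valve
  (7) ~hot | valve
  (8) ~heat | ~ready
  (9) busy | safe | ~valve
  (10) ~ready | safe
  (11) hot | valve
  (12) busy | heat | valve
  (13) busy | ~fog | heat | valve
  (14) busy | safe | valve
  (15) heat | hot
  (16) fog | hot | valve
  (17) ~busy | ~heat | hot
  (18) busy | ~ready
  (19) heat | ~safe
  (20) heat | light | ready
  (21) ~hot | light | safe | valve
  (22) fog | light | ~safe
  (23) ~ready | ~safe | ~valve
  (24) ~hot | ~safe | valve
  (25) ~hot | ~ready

Case ready = True:
  (~heat | ~ready) forces heat = False.
  (~ready | safe) forces safe = True.
  Clause (heat | ~safe) is falsified — contradiction.
Case ready = False:
  Clause (ready) is falsified — contradiction.
Both cases fail, so the formula is unsatisfiable.

Unsatisfiable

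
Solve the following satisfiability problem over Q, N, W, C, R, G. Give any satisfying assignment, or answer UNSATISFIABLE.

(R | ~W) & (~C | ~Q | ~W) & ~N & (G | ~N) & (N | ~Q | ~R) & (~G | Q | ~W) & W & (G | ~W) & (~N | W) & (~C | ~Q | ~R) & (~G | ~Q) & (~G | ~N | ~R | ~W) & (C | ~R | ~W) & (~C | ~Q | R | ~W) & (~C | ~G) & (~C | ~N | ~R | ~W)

Case N = True:
  Clause (~N) is falsified — contradiction.
Case N = False:
  (W) forces W = True.
  (R | ~W) forces R = True.
  (N | ~Q | ~R) forces Q = False.
  (~G | Q | ~W) forces G = False.
  Clause (G | ~W) is falsified — contradiction.
Both cases fail, so the formula is unsatisfiable.

UNSATISFIABLE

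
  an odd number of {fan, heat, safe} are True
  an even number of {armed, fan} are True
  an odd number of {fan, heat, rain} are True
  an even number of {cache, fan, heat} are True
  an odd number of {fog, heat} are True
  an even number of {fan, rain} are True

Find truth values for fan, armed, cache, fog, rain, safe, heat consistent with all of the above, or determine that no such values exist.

fan = False, armed = False, cache = True, fog = False, rain = False, safe = False, heat = True

{fan, heat, safe}: 1 true → odd ✓
{armed, fan}: 0 true → even ✓
{fan, heat, rain}: 1 true → odd ✓
{cache, fan, heat}: 2 true → even ✓
{fog, heat}: 1 true → odd ✓
{fan, rain}: 0 true → even ✓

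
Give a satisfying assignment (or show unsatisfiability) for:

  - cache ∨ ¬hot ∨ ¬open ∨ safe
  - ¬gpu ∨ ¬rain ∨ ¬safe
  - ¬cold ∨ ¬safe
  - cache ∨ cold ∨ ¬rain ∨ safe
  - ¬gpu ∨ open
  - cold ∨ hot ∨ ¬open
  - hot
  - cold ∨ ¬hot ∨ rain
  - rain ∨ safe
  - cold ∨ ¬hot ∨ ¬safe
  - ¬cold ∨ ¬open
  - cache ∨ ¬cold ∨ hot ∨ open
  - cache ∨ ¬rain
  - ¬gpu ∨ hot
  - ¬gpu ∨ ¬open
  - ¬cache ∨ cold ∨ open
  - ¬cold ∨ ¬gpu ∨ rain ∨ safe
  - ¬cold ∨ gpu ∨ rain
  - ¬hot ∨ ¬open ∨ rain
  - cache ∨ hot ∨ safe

Unit clause (hot) forces hot = True.
Try cache = False:
  (cache ∨ ¬rain) forces rain = False.
  (cold ∨ ¬hot ∨ rain) forces cold = True.
  (¬cold ∨ ¬safe) forces safe = False.
  clause (rain ∨ safe) is falsified — backtrack.
So cache = True.
Set rain = True.
Set safe = False.
Set cold = True.
  then (¬cold ∨ ¬open) forces open = False.
  then (¬gpu ∨ open) forces gpu = False.
All clauses satisfied.

cache=T, rain=T, safe=F, cold=T, hot=T, open=F, gpu=F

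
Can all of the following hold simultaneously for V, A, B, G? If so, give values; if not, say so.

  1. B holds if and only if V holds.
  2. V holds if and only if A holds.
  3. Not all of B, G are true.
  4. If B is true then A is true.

V=T, A=T, B=T, G=F

  (1) B=T, V=T — same ✓
  (2) V=T, A=T — same ✓
  (3) {B, G}: 1/2 true — not all ✓
  (4) B=T ⇒ A: T ✓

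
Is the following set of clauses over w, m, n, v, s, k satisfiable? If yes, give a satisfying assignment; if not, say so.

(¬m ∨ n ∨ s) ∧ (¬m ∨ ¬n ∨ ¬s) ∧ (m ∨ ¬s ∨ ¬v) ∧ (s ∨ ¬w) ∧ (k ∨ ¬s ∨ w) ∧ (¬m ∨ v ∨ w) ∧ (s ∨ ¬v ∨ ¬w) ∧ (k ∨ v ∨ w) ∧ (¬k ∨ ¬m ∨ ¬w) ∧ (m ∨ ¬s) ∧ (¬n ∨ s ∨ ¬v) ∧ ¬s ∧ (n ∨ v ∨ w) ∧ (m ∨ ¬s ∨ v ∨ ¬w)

w = False, m = False, n = False, v = True, s = False, k = True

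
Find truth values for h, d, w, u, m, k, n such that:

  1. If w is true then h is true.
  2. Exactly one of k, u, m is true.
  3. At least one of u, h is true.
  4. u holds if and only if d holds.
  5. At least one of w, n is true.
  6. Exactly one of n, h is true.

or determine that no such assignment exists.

h = True; d = False; w = True; u = False; m = False; k = True; n = False

  (1) w=T ⇒ h: T ✓
  (2) {k, u, m}: 1 true — exactly one ✓
  (3) {u, h}: 1 true — at least one ✓
  (4) u=F, d=F — same ✓
  (5) {w, n}: 1 true — at least one ✓
  (6) {n, h}: 1 true — exactly one ✓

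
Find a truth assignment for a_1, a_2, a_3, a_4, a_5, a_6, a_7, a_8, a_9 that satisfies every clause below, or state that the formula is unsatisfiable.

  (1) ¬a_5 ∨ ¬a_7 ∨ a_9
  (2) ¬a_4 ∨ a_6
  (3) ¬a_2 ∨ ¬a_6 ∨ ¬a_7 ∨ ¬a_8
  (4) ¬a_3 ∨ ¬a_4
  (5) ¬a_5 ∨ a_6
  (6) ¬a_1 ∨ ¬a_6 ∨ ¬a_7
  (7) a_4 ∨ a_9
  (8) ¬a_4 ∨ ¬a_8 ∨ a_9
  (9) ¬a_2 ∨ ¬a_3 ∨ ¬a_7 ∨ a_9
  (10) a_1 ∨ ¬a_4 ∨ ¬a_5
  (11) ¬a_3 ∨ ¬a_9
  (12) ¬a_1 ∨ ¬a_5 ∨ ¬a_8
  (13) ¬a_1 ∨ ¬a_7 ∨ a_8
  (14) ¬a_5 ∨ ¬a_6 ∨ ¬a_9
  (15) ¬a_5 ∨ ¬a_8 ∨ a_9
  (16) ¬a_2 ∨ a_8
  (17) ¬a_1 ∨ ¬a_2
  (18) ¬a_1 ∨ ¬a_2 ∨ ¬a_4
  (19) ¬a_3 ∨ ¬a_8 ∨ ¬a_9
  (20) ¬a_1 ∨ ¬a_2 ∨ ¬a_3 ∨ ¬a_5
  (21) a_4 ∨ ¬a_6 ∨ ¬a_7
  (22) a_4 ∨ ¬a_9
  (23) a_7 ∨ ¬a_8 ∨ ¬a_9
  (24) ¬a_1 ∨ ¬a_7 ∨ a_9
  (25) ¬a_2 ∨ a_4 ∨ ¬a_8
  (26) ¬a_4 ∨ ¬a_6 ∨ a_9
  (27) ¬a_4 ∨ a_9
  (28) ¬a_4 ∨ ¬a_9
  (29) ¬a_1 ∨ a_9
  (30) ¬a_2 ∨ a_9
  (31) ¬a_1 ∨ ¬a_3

Case a_9 = True:
  (¬a_3 ∨ ¬a_9) forces a_3 = False.
  (a_4 ∨ ¬a_9) forces a_4 = True.
  Clause (¬a_4 ∨ ¬a_9) is falsified — contradiction.
Case a_9 = False:
  (a_4 ∨ a_9) forces a_4 = True.
  Clause (¬a_4 ∨ a_9) is falsified — contradiction.
Both cases fail, so the formula is unsatisfiable.

UNSATISFIABLE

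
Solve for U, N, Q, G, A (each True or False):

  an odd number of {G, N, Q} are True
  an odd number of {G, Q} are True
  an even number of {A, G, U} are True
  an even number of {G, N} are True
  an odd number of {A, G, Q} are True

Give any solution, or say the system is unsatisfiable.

U=F, N=F, Q=T, G=F, A=F

{G, N, Q}: 1 true → odd ✓
{G, Q}: 1 true → odd ✓
{A, G, U}: 0 true → even ✓
{G, N}: 0 true → even ✓
{A, G, Q}: 1 true → odd ✓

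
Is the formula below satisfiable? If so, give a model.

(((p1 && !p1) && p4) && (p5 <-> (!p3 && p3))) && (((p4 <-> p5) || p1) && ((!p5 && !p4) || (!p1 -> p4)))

Unsatisfiable

Case p1 = True: the conjunct !p1 is False.
Case p1 = False: the conjunct p1 is False.
Both cases fail — unsatisfiable.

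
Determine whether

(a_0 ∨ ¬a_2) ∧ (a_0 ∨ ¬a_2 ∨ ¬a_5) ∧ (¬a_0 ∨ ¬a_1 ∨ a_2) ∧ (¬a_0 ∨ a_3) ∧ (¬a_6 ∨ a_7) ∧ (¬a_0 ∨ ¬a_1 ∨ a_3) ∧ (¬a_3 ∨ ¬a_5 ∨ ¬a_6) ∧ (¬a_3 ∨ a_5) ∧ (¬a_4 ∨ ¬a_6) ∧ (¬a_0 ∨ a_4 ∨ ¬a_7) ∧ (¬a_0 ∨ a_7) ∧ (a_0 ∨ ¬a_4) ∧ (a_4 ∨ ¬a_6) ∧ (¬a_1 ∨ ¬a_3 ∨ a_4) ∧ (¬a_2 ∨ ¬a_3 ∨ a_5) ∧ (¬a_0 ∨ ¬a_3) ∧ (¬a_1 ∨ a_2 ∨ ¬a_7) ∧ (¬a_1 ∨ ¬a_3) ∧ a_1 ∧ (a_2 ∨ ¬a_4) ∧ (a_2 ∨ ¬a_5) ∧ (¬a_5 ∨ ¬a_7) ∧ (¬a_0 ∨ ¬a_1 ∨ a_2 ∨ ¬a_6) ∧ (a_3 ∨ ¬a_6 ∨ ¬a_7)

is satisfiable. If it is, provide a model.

a_0 = False, a_1 = True, a_2 = False, a_3 = False, a_4 = False, a_5 = False, a_6 = False, a_7 = False

Unit clause (a_1) forces a_1 = True.
In (¬a_1 ∨ ¬a_3) only ¬a_3 is left, so a_3 = False.
In (¬a_0 ∨ a_3) only ¬a_0 is left, so a_0 = False.
In (a_0 ∨ ¬a_4) only ¬a_4 is left, so a_4 = False.
In (a_4 ∨ ¬a_6) only ¬a_6 is left, so a_6 = False.
In (a_0 ∨ ¬a_2) only ¬a_2 is left, so a_2 = False.
In (¬a_1 ∨ a_2 ∨ ¬a_7) only ¬a_7 is left, so a_7 = False.
In (a_2 ∨ ¬a_5) only ¬a_5 is left, so a_5 = False.
All clauses satisfied.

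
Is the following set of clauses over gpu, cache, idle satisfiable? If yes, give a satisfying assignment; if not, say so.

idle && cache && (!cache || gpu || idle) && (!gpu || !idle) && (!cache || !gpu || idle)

Unit clause (idle) forces idle = True.
Unit clause (cache) forces cache = True.
In (!gpu || !idle) only !gpu is left, so gpu = False.
Check each clause:
  (idle): idle holds.
  (cache): cache holds.
  (!cache || gpu || idle): idle holds.
  (!gpu || !idle): !gpu holds.
  (!cache || !gpu || idle): !gpu holds.
All clauses satisfied.

gpu = False, cache = True, idle = True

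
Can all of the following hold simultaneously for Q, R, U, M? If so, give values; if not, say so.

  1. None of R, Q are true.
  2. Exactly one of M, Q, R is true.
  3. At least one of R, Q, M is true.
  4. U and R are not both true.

Q=F, R=F, U=F, M=T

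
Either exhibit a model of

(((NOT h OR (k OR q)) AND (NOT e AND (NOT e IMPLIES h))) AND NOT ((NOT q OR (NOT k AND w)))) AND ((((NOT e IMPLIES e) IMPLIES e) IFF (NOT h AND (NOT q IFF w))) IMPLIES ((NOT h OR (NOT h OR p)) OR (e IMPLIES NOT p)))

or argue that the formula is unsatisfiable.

w: True, p: False, k: True, e: False, q: True, h: True

  ((NOT h OR (k OR q)) AND (NOT e AND (NOT e IMPLIES h))) AND NOT ((NOT q OR (NOT k AND w))) = True
    (NOT h OR (k OR q)) AND (NOT e AND (NOT e IMPLIES h)) = True
      NOT h OR (k OR q) = True
        NOT h = False
        k OR q = True
      NOT e AND (NOT e IMPLIES h) = True
        NOT e = True
        NOT e IMPLIES h = True
          NOT e = True
    NOT ((NOT q OR (NOT k AND w))) = True
      NOT q OR (NOT k AND w) = False
        NOT q = False
        NOT k AND w = False
          NOT k = False
  (((NOT e IMPLIES e) IMPLIES e) IFF (NOT h AND (NOT q IFF w))) IMPLIES ((NOT h OR (NOT h OR p)) OR (e IMPLIES NOT p)) = True
    ((NOT e IMPLIES e) IMPLIES e) IFF (NOT h AND (NOT q IFF w)) = False
      (NOT e IMPLIES e) IMPLIES e = True
        NOT e IMPLIES e = False
          NOT e = True
      NOT h AND (NOT q IFF w) = False
        NOT h = False
        NOT q IFF w = False
          NOT q = False
    (NOT h OR (NOT h OR p)) OR (e IMPLIES NOT p) = True
      NOT h OR (NOT h OR p) = False
        NOT h = False
        NOT h OR p = False
          NOT h = False
      e IMPLIES NOT p = True
        NOT p = True
Both conjuncts True, so the formula holds.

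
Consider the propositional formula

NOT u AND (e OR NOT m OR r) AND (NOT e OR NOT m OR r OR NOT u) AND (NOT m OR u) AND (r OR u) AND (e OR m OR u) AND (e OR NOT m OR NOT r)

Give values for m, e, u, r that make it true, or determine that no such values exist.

Unit clause (NOT u) forces u = False.
In (NOT m OR u) only NOT m is left, so m = False.
In (r OR u) only r is left, so r = True.
In (e OR m OR u) only e is left, so e = True.
Check each clause:
  (NOT u): NOT u holds.
  (e OR NOT m OR r): e holds.
  (NOT e OR NOT m OR r OR NOT u): NOT m holds.
  (NOT m OR u): NOT m holds.
  (r OR u): r holds.
  (e OR m OR u): e holds.
  (e OR NOT m OR NOT r): e holds.
All clauses satisfied.

m = False; e = True; u = False; r = True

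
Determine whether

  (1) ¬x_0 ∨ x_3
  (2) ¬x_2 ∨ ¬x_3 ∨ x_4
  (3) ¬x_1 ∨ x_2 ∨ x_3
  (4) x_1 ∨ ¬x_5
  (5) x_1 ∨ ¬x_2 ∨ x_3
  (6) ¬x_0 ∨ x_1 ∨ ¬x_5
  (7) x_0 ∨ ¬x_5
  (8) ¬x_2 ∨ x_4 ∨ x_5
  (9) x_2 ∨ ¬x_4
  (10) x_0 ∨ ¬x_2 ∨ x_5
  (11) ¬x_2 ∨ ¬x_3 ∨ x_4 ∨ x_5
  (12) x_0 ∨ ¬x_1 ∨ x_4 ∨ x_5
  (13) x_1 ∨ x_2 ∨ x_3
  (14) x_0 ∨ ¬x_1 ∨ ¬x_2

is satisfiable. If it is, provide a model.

x_0 = True, x_1 = True, x_2 = False, x_3 = True, x_4 = False, x_5 = False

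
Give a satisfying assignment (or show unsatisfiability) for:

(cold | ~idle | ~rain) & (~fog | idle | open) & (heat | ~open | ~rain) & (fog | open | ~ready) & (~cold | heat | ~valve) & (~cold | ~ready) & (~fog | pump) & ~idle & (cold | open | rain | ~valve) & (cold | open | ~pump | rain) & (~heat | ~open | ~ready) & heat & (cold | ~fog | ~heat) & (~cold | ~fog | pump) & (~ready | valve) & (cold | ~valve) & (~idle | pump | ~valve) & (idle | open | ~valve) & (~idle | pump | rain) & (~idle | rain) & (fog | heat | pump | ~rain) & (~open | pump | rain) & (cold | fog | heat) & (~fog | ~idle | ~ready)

pump = False, fog = False, open = True, heat = True, ready = False, idle = False, cold = True, rain = True, valve = False

Unit clause (~idle) forces idle = False.
Unit clause (heat) forces heat = True.
Set pump = False.
  then (~fog | pump) forces fog = False.
Set open = True.
  then (~heat | ~open | ~ready) forces ready = False.
  then (~open | pump | rain) forces rain = True.
Set cold = True.
Set valve = False.
All clauses satisfied.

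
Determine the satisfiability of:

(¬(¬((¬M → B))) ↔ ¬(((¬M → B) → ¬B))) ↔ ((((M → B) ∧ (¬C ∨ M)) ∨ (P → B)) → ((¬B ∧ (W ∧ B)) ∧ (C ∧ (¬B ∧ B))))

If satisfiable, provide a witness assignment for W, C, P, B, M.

W = True; C = True; P = False; B = False; M = True

  (¬(¬((¬M → B))) ↔ ¬(((¬M → B) → ¬B))) ↔ ((((M → B) ∧ (¬C ∨ M)) ∨ (P → B)) → ((¬B ∧ (W ∧ B)) ∧ (C ∧ (¬B ∧ B)))) = True
    ¬(¬((¬M → B))) ↔ ¬(((¬M → B) → ¬B)) = False
      ¬(¬((¬M → B))) = True
        ¬((¬M → B)) = False
          ¬M → B = True
            ¬M = False
      ¬(((¬M → B) → ¬B)) = False
        (¬M → B) → ¬B = True
          ¬M → B = True
            ¬M = False
          ¬B = True
    (((M → B) ∧ (¬C ∨ M)) ∨ (P → B)) → ((¬B ∧ (W ∧ B)) ∧ (C ∧ (¬B ∧ B))) = False
      ((M → B) ∧ (¬C ∨ M)) ∨ (P → B) = True
        (M → B) ∧ (¬C ∨ M) = False
          M → B = False
          ¬C ∨ M = True
            ¬C = False
        P → B = True
      (¬B ∧ (W ∧ B)) ∧ (C ∧ (¬B ∧ B)) = False
        ¬B ∧ (W ∧ B) = False
          ¬B = True
          W ∧ B = False
        C ∧ (¬B ∧ B) = False
          ¬B ∧ B = False
            ¬B = True
The formula evaluates to True.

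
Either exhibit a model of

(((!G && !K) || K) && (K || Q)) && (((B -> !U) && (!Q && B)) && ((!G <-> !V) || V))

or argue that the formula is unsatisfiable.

G=T, Q=F, V=T, K=T, B=T, U=F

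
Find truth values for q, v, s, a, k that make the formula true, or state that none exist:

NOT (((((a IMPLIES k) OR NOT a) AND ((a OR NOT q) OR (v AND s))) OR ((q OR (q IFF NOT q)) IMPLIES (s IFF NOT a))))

q: True, v: True, s: False, a: False, k: False

  NOT (((((a IMPLIES k) OR NOT a) AND ((a OR NOT q) OR (v AND s))) OR ((q OR (q IFF NOT q)) IMPLIES (s IFF NOT a)))) = True
    (((a IMPLIES k) OR NOT a) AND ((a OR NOT q) OR (v AND s))) OR ((q OR (q IFF NOT q)) IMPLIES (s IFF NOT a)) = False
      ((a IMPLIES k) OR NOT a) AND ((a OR NOT q) OR (v AND s)) = False
        (a IMPLIES k) OR NOT a = True
          a IMPLIES k = True
          NOT a = True
        (a OR NOT q) OR (v AND s) = False
          a OR NOT q = False
            NOT q = False
          v AND s = False
      (q OR (q IFF NOT q)) IMPLIES (s IFF NOT a) = False
        q OR (q IFF NOT q) = True
          q IFF NOT q = False
            NOT q = False
        s IFF NOT a = False
          NOT a = True
The formula evaluates to True.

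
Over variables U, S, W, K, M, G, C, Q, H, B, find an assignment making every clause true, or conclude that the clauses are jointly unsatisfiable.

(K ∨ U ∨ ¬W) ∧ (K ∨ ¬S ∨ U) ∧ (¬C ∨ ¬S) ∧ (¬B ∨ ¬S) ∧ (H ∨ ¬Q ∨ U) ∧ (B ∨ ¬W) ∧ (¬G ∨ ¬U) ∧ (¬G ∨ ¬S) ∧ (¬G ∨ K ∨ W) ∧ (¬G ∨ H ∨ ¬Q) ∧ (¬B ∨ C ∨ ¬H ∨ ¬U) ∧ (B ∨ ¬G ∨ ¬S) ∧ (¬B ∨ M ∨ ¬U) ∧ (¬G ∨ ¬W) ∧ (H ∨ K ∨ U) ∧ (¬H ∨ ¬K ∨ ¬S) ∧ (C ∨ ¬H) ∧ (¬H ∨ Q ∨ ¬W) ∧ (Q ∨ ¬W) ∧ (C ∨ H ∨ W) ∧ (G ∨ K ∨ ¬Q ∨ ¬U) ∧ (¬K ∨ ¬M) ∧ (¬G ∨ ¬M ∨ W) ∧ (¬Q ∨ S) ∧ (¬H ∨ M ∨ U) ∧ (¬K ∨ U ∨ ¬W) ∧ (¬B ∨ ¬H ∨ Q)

U: True, S: False, W: False, K: True, M: False, G: False, C: True, Q: False, H: True, B: False

Set U = True.
  then (¬G ∨ ¬U) forces G = False.
Try S = True:
  (¬C ∨ ¬S) forces C = False.
  (¬B ∨ ¬S) forces B = False.
  (B ∨ ¬W) forces W = False.
  (C ∨ ¬H) forces H = False.
  clause (C ∨ H ∨ W) is falsified — backtrack.
So S = False.
  then (¬Q ∨ S) forces Q = False.
  then (Q ∨ ¬W) forces W = False.
Set K = True.
  then (¬K ∨ ¬M) forces M = False.
  then (¬B ∨ M ∨ ¬U) forces B = False.
Set C = True.
Set H = True.
All clauses satisfied.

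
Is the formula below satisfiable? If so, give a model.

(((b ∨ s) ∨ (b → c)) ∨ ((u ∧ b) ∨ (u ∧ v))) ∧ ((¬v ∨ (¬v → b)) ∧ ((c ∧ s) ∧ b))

b=T; s=T; v=F; c=T; u=T

  ((b ∨ s) ∨ (b → c)) ∨ ((u ∧ b) ∨ (u ∧ v)) = True
    (b ∨ s) ∨ (b → c) = True
      b ∨ s = True
      b → c = True
    (u ∧ b) ∨ (u ∧ v) = True
      u ∧ b = True
      u ∧ v = False
  (¬v ∨ (¬v → b)) ∧ ((c ∧ s) ∧ b) = True
    ¬v ∨ (¬v → b) = True
      ¬v = True
      ¬v → b = True
        ¬v = True
    (c ∧ s) ∧ b = True
      c ∧ s = True
Both conjuncts True, so the formula holds.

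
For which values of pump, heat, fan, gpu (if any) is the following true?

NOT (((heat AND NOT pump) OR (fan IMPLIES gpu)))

pump = False, heat = False, fan = True, gpu = False

  NOT (((heat AND NOT pump) OR (fan IMPLIES gpu))) = True
    (heat AND NOT pump) OR (fan IMPLIES gpu) = False
      heat AND NOT pump = False
        NOT pump = True
      fan IMPLIES gpu = False
The formula evaluates to True.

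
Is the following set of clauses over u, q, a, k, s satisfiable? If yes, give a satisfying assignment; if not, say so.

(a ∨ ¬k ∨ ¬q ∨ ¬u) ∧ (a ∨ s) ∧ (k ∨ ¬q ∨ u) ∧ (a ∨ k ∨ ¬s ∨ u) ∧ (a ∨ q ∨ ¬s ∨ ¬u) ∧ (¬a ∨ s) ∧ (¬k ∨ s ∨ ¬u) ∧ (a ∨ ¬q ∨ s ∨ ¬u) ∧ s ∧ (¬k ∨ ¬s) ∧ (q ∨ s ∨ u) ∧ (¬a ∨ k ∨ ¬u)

u = False, q = False, a = True, k = False, s = True

Unit clause (s) forces s = True.
In (¬k ∨ ¬s) only ¬k is left, so k = False.
Set u = False.
  then (k ∨ ¬q ∨ u) forces q = False.
  then (a ∨ k ∨ ¬s ∨ u) forces a = True.
All clauses satisfied.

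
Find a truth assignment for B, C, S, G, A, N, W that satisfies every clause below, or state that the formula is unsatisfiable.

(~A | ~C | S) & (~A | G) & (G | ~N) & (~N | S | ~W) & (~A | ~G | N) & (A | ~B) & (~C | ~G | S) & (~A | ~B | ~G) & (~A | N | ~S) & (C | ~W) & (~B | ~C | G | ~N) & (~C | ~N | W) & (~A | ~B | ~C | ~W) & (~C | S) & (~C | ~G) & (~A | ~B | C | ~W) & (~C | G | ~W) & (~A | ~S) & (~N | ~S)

Try B = True:
  (A | ~B) forces A = True.
  (~A | G) forces G = True.
  clause (~A | ~B | ~G) is falsified — backtrack.
So B = False.
Set C = True.
  then (~C | S) forces S = True.
  then (~C | ~G) forces G = False.
  then (~C | G | ~W) forces W = False.
  then (~A | ~S) forces A = False.
  then (~N | ~S) forces N = False.
All clauses satisfied.

B: False, C: True, S: True, G: False, A: False, N: False, W: False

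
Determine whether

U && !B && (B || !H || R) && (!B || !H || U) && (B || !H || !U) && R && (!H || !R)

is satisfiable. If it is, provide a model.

Unit clause (U) forces U = True.
Unit clause (!B) forces B = False.
In (B || !H || !U) only !H is left, so H = False.
Unit clause (R) forces R = True.
Check each clause:
  (U): U holds.
  (!B): !B holds.
  (B || !H || R): !H holds.
  (!B || !H || U): !B holds.
  (B || !H || !U): !H holds.
  (R): R holds.
  (!H || !R): !H holds.
All clauses satisfied.

H = False, B = False, U = True, R = True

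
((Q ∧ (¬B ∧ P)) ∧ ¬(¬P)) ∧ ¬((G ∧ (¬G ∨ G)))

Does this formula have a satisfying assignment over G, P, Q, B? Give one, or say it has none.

G=F; P=T; Q=T; B=F

  (Q ∧ (¬B ∧ P)) ∧ ¬(¬P) = True
    Q ∧ (¬B ∧ P) = True
      ¬B ∧ P = True
        ¬B = True
    ¬(¬P) = True
      ¬P = False
  ¬((G ∧ (¬G ∨ G))) = True
    G ∧ (¬G ∨ G) = False
      ¬G ∨ G = True
        ¬G = True
Both conjuncts True, so the formula holds.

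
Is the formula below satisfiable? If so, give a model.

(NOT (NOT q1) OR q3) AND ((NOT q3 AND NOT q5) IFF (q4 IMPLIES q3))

q1 = True; q3 = False; q4 = False; q5 = False

  NOT (NOT q1) OR q3 = True
    NOT (NOT q1) = True
      NOT q1 = False
  (NOT q3 AND NOT q5) IFF (q4 IMPLIES q3) = True
    NOT q3 AND NOT q5 = True
      NOT q3 = True
      NOT q5 = True
    q4 IMPLIES q3 = True
Both conjuncts True, so the formula holds.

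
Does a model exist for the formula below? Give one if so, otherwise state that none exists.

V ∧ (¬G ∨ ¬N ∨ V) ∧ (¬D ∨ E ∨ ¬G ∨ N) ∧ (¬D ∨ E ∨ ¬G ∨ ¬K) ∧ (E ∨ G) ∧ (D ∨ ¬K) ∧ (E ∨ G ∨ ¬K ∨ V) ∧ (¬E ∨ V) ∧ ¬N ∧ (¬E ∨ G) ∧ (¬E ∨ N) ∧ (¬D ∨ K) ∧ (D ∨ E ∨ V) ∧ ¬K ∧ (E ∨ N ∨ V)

K = False, G = True, E = False, D = False, V = True, N = False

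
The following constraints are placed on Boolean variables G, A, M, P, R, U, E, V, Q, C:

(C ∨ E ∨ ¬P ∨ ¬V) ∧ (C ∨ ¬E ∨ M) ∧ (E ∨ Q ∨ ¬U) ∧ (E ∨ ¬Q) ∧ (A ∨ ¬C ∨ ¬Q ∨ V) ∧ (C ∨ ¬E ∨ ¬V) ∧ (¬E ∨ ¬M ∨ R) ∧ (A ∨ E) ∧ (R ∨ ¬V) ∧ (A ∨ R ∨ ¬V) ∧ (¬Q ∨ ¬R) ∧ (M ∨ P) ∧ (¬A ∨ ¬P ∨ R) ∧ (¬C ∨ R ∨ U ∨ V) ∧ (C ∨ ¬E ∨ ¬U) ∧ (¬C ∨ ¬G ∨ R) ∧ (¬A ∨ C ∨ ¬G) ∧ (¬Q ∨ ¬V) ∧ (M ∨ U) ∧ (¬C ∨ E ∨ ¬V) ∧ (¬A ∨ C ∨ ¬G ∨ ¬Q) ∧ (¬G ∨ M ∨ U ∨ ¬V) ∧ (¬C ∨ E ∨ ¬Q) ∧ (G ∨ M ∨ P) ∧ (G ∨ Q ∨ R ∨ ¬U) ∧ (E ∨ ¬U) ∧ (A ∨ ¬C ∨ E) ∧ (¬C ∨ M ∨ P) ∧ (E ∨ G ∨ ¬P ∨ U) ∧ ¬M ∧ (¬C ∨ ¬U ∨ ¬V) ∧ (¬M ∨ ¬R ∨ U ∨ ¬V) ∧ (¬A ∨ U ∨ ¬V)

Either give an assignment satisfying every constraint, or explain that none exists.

G = True; A = False; M = False; P = True; R = True; U = True; E = True; V = False; Q = False; C = True

Unit clause (¬M) forces M = False.
In (M ∨ P) only P is left, so P = True.
In (M ∨ U) only U is left, so U = True.
In (E ∨ ¬U) only E is left, so E = True.
In (C ∨ ¬E ∨ M) only C is left, so C = True.
In (¬C ∨ ¬U ∨ ¬V) only ¬V is left, so V = False.
Set G = True.
  then (¬C ∨ ¬G ∨ R) forces R = True.
  then (¬Q ∨ ¬R) forces Q = False.
Set A = False.
All clauses satisfied.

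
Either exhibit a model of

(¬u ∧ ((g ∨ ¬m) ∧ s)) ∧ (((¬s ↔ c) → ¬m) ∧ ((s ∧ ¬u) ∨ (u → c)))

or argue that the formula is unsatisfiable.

u = False, s = True, m = False, g = True, c = False

  ¬u ∧ ((g ∨ ¬m) ∧ s) = True
    ¬u = True
    (g ∨ ¬m) ∧ s = True
      g ∨ ¬m = True
        ¬m = True
  ((¬s ↔ c) → ¬m) ∧ ((s ∧ ¬u) ∨ (u → c)) = True
    (¬s ↔ c) → ¬m = True
      ¬s ↔ c = True
        ¬s = False
      ¬m = True
    (s ∧ ¬u) ∨ (u → c) = True
      s ∧ ¬u = True
        ¬u = True
      u → c = True
Both conjuncts True, so the formula holds.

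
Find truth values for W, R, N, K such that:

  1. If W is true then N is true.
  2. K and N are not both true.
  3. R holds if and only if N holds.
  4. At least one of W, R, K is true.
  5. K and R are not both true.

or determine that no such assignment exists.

W = False, R = False, N = False, K = True

  (1) W=F ⇒ N: vacuous ✓
  (2) K=T, N=F — not both ✓
  (3) R=F, N=F — same ✓
  (4) {W, R, K}: 1 true — at least one ✓
  (5) K=T, R=F — not both ✓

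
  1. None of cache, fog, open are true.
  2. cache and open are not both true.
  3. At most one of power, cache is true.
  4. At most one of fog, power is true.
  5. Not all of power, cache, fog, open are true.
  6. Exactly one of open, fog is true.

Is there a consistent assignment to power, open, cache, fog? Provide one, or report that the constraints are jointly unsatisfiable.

Case cache = True:
  Constraint (1) is violated (cache=T) — contradiction.
Case cache = False:
  (1) forces fog = False.
  (1) forces open = False.
  Constraint (6) is violated (open=F, fog=F) — contradiction.
Both cases fail — unsatisfiable.

No satisfying assignment exists.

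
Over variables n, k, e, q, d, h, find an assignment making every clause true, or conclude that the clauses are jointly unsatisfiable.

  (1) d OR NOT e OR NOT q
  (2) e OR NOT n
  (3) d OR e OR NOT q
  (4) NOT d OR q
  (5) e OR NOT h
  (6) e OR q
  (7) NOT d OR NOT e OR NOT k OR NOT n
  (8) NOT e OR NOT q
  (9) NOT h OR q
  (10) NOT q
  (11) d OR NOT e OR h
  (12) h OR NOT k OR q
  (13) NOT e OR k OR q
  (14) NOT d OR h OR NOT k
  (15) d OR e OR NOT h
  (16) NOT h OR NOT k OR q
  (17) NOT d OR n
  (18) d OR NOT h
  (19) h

Case h = True:
  (e OR NOT h) forces e = True.
  (NOT e OR NOT q) forces q = False.
  Clause (NOT h OR q) is falsified — contradiction.
Case h = False:
  Clause (h) is falsified — contradiction.
Both cases fail, so the formula is unsatisfiable.

The formula is unsatisfiable.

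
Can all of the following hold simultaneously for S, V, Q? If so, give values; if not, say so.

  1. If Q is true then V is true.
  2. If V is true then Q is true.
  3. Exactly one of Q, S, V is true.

S = True, V = False, Q = False

  (1) Q=F ⇒ V: vacuous ✓
  (2) V=F ⇒ Q: vacuous ✓
  (3) {Q, S, V}: 1 true — exactly one ✓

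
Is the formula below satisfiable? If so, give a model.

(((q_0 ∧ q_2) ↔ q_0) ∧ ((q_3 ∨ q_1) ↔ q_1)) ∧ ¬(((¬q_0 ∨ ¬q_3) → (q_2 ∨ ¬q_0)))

Unsatisfiable — no assignment works.

Case q_0 = True: the formula simplifies to (q_2 ∧ ((q_3 ∨ q_1) ↔ q_1)) ∧ ¬((¬q_3 → q_2)).
  q_2 = True: the conjunct ¬((¬q_3 → q_2)) becomes ¬((¬q_3 → True)) = False.
  q_2 = False: the conjunct q_2 is False.
Case q_0 = False: the conjunct ¬(((¬q_0 ∨ ¬q_3) → (q_2 ∨ ¬q_0))) becomes ¬((True → True)) = False.
Both cases fail — unsatisfiable.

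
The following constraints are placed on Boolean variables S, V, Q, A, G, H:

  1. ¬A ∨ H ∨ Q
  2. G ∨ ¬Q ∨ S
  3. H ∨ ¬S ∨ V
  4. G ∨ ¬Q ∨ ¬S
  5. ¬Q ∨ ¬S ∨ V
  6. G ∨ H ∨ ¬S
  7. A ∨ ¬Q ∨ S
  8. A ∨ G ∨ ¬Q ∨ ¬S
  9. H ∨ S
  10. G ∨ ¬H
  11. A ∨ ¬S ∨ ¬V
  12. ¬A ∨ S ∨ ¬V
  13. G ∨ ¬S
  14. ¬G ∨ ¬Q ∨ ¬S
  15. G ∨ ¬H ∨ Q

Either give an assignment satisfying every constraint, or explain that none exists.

S=F, V=F, Q=F, A=F, G=T, H=T

Set S = False.
  then (H ∨ S) forces H = True.
  then (G ∨ ¬H) forces G = True.
Set V = False.
Set Q = False.
Set A = False.
All clauses satisfied.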